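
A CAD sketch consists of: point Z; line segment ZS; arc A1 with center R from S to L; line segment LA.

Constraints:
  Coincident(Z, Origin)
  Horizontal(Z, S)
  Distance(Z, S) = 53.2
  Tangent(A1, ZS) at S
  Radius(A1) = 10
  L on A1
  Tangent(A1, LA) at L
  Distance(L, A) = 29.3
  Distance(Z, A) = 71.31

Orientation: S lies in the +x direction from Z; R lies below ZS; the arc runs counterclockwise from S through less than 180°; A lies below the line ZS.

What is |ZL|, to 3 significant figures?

46.9

Checks: ∠(RS, SZ) = 90.00° ✓; |RS| = 10.00 ✓; |RL| = 10.00 ✓; ∠(RL, LA) = 90.00° ✓; |LA| = 29.30 ✓; |ZA| = 71.31 ✓.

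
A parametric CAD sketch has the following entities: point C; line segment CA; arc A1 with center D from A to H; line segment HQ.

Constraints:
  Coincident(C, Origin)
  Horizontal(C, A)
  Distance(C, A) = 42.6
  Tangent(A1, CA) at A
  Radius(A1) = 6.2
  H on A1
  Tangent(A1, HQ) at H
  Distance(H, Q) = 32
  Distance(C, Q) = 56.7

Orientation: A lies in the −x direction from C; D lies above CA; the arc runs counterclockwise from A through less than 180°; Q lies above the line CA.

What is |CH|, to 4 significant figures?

37.17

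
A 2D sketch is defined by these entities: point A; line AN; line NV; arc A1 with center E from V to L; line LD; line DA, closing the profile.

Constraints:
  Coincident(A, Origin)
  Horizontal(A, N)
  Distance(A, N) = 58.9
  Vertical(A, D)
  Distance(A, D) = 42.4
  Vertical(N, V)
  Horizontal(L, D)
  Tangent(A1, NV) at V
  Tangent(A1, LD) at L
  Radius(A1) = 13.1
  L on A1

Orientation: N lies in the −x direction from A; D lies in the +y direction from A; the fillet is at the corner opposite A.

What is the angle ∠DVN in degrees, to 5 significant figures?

102.54°

A is at the origin; AN is horizontal with |AN| = 58.9 and N on the −x side, so N = (-58.900, 0.0000). A and D share the same x with |AD| = 42.4 and D on the +y side, so D = (0.0000, 42.400). The virtual corner opposite A is at (-58.900, 42.400). Tangency of A1 to NV means the radius EV is perpendicular to NV and tangency of A1 to LD means the radius EL is perpendicular to LD, with radius 13.1, so the center E sits 13.1 in from both sides at E = (-45.800, 29.300). That places the tangent points at V = (-58.900, 29.300) on NV and L = (-45.800, 42.400) on LD. Then cos ∠DVN = VD·VN / (|VD||VN|), giving 102.54°.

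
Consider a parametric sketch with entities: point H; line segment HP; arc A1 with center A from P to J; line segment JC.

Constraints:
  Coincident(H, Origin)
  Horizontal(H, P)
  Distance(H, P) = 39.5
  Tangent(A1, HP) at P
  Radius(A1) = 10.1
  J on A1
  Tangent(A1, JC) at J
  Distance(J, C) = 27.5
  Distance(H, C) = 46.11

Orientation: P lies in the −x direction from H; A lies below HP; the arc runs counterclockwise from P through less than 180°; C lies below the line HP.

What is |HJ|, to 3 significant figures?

49.8

Checks: H = (0.00, 0.00) ✓; |AJ| = 10.10 ✓; ∠(AJ, JC) = 90.00° ✓; |JC| = 27.50 ✓; |HC| = 46.11 ✓.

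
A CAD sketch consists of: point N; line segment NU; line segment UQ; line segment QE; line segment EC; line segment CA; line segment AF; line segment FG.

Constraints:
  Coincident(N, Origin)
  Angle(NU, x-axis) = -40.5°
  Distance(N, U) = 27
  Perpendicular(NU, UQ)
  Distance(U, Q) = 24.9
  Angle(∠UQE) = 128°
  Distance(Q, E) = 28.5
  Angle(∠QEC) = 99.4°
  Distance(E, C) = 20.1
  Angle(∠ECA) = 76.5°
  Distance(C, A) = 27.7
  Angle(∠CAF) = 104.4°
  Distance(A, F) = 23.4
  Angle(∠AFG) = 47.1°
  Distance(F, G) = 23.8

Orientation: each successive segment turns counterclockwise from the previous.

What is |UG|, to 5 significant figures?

37.322

∠CAF = 104.4° gives AF at 1.2000° from the x-axis; with |AF| = 23.4, F = (41.778, 2.4008). ∠AFG = 47.1° gives FG at 134.10° from the x-axis; with |FG| = 23.8, G = (25.215, 19.492). Then |UG| = |G − U| = 37.322.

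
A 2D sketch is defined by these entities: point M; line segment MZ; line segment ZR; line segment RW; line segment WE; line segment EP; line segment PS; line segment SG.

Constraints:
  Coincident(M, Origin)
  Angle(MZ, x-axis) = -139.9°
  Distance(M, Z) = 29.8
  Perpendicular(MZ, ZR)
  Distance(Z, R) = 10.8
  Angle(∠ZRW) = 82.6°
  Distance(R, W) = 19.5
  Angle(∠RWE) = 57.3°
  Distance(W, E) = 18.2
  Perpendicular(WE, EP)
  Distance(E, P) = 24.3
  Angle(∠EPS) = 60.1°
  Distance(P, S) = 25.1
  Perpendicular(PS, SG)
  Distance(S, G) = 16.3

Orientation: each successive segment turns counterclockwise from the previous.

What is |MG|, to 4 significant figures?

12.07

∠EPS = 60.1° gives PS at 20.10° from the x-axis; with |PS| = 25.1, S = (-1.163, -25.30). The perpendicularity gives SG at right angles to PS, so SG runs at 110.1°; with |SG| = 16.3, G = (-6.765, -9.994). Then |MG| = |G − M| = 12.07.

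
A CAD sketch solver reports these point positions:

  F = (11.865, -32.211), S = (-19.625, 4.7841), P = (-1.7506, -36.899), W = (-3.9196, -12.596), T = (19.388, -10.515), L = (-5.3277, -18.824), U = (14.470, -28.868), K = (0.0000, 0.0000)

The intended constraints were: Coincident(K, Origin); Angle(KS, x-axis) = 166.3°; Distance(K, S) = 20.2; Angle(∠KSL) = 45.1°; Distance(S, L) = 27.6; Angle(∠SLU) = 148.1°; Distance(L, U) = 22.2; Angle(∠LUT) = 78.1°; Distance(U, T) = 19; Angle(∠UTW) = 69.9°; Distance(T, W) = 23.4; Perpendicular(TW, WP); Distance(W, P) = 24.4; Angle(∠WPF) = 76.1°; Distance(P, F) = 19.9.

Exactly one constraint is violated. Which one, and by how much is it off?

Distance(P, F) = 19.9 — off by 5.50.

K = (0.00, 0.00) ✓; KS at 166.3° ✓; |KS| = 20.20 ✓; ∠KSL = 45.10° ✓; |SL| = 27.60 ✓; ∠SLU = 148.1° ✓; |LU| = 22.20 ✓; ∠LUT = 78.10° ✓; |UT| = 19.00 ✓; ∠UTW = 69.90° ✓; |TW| = 23.40 ✓; ∠(TW, WP) = 90.00° ✓; |WP| = 24.40 ✓; ∠WPF = 76.10° ✓; |PF| = 14.40 ✗.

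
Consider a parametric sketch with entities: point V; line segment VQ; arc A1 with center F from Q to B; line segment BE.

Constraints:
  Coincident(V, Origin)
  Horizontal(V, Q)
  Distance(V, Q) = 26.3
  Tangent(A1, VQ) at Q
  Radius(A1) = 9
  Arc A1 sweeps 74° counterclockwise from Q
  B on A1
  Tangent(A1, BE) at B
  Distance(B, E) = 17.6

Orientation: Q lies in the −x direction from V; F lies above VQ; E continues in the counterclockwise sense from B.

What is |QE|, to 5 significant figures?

27.049

V is at the origin; V and Q share the same y with |VQ| = 26.3 and Q on the −x side, so Q = (-26.300, 0.0000). The tangent condition forces FQ to be normal to VQ, so F = Q + (0, 9) = (-26.300, 9.0000). On A1, Q sits at bearing -90° from F; a 74° counterclockwise sweep puts B at bearing -16°, so B = F + 9.0·(cos -16°, sin -16°) = (-17.649, 6.5193). Since A1 is tangent to BE there, FB ⟂ BE, so BE runs along (−sin -16°, cos -16°); with |BE| = 17.6, E = (-12.797, 23.437). Then |QE| = |E − Q| = 27.049.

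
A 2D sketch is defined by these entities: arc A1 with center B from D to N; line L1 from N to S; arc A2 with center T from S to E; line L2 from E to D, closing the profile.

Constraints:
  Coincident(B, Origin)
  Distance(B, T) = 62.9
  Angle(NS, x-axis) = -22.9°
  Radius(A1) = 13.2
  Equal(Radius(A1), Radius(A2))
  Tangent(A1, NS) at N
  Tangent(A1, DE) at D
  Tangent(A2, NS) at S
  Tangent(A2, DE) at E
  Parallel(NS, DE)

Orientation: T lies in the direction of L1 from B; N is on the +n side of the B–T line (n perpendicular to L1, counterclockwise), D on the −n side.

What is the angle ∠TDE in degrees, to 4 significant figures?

11.85°

Tangency of A1 to both parallel lines with radius 13.2 puts N and D at B ± 13.2·n: N = (5.136, 12.16), D = (-5.136, -12.16). Equal radii place S and E the same way about T: S = T + 13.2·n = (63.08, -12.32), E = T − 13.2·n = (52.81, -36.64). Then cos ∠TDE = DT·DE / (|DT||DE|), giving 11.85°.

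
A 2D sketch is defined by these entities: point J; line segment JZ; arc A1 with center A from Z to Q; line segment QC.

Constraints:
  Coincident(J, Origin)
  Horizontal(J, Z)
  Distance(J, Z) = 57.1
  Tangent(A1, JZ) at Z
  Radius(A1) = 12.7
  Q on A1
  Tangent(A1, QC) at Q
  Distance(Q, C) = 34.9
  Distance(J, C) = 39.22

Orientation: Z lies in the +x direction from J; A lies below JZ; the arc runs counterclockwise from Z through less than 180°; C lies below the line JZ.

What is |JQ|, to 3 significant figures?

47.7

Checks: J = (0.00, 0.00) ✓; |AQ| = 12.70 ✓; ∠(AQ, QC) = 90.00° ✓; |QC| = 34.90 ✓; |JC| = 39.22 ✓.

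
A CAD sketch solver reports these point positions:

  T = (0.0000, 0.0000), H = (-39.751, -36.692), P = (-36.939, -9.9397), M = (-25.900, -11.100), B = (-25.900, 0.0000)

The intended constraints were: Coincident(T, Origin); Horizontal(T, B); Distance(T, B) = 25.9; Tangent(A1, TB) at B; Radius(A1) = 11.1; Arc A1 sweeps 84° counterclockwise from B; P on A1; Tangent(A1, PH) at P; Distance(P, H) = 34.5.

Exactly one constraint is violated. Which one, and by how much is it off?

Distance(P, H) = 34.5 — off by 7.60.

T = (0.00, 0.00) ✓; T.y = 0.00, B.y = 0.00 ✓; |TB| = 25.90 ✓; ∠(MB, BT) = 90.00° ✓; |MB| = 11.10 ✓; bearing(M→P) − bearing(M→B) = 84.00° ✓; |MP| = 11.10 ✓; ∠(MP, PH) = 90.00° ✓; |PH| = 26.90 ✗.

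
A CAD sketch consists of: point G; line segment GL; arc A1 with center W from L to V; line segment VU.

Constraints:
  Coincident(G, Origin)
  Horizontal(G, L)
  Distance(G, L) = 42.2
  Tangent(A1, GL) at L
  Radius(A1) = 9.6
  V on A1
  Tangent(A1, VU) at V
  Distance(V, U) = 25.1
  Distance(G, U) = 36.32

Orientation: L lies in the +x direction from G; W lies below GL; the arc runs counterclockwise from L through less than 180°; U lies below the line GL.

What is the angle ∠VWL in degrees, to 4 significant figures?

64.84°

Checks: |WV| = 9.600 ✓; ∠(WV, VU) = 90.00° ✓; |VU| = 25.10 ✓; |GU| = 36.32 ✓.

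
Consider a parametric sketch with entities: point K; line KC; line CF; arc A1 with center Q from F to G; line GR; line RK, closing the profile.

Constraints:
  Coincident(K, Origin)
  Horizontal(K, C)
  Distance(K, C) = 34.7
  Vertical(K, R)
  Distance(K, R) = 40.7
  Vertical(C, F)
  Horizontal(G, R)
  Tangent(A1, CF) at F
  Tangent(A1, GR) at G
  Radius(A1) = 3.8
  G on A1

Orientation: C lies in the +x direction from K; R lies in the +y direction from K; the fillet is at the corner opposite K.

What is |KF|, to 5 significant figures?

50.653

The virtual corner opposite K is at (34.700, 40.700). Tangency of A1 to CF means the radius QF is perpendicular to CF and tangency of A1 to GR means the radius QG is perpendicular to GR, with radius 3.8, so the center Q sits 3.8 in from both sides at Q = (30.900, 36.900). That places the tangent points at F = (34.700, 36.900) on CF and G = (30.900, 40.700) on GR. Then |KF| = |F − K| = 50.653.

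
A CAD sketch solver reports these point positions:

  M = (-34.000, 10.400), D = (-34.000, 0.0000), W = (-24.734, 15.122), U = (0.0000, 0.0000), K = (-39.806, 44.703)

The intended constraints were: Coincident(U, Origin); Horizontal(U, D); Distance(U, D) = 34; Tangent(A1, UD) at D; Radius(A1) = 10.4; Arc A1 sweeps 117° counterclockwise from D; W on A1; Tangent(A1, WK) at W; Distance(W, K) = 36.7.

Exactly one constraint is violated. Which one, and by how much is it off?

Distance(W, K) = 36.7 — off by 3.50.

U = (0.00, 0.00) ✓; U.y = 0.00, D.y = 0.00 ✓; |UD| = 34.00 ✓; ∠(MD, DU) = 90.00° ✓; |MD| = 10.40 ✓; bearing(M→W) − bearing(M→D) = 117.0° ✓; |MW| = 10.40 ✓; ∠(MW, WK) = 90.00° ✓; |WK| = 33.20 ✗.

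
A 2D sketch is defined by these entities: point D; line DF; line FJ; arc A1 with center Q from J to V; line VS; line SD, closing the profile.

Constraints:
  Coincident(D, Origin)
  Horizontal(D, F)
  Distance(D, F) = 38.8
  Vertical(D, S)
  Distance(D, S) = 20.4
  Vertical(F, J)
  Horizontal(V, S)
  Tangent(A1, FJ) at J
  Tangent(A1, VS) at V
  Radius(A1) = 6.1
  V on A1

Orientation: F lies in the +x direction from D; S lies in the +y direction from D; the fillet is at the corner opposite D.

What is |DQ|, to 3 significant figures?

35.7

D is at the origin; D and F share the same y with |DF| = 38.8 and F on the +x side, so F = (38.8, 0.00). DS is vertical with |DS| = 20.4 and S on the +y side, so S = (0.00, 20.4). The virtual corner opposite D is at (38.8, 20.4). The tangent condition forces QJ to be normal to FJ and tangency of A1 to VS means the radius QV is perpendicular to VS, with radius 6.1, so the center Q sits 6.1 in from both sides at Q = (32.7, 14.3). Then |DQ| = |Q − D| = 35.7.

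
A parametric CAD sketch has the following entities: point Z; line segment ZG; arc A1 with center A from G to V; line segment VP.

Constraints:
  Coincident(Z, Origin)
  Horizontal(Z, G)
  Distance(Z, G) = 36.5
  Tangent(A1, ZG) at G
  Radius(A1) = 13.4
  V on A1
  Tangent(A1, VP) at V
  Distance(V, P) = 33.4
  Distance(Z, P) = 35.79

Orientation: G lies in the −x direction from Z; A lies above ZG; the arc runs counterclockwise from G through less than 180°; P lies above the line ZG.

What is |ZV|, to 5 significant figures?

25.867

Z is at the origin; ZG is horizontal with |ZG| = 36.5 and G on the −x side, so G = (-36.500, 0.0000). Tangency of A1 to ZG means the radius AG is perpendicular to ZG, so A = G + (0, 13.4) = (-36.500, 13.400). Since AV ⟂ VP (tangency), |AP| = √(13.4² + 33.4²) = 35.988 regardless of where V sits on A1. So P lies on both circle(Z, 35.79) and circle(A, 35.988); the above-ZG intersection is P = (-7.6822, 34.956). V is the foot of the tangent from P: V = (-25.055, 6.4299).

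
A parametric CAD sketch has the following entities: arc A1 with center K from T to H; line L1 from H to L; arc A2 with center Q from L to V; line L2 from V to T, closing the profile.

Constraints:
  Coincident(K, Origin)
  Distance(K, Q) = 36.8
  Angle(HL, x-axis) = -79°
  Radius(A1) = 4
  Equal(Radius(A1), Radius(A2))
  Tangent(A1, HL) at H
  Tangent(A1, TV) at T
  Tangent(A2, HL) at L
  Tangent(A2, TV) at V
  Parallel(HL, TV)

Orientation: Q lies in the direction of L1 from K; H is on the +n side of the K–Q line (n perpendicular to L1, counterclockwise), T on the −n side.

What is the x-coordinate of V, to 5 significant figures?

3.0953

The slot axis is L1's direction at -79.0°, so u = (cos -79.0°, sin -79.0°) = (0.19081, -0.98163) and n = (−sin -79.0°, cos -79.0°) = (0.98163, 0.19081). K is at the origin and Q lies 36.8 along u from K, so Q = 36.8·u = (7.0218, -36.124). Tangency of A1 to both parallel lines with radius 4.0 puts H and T at K ± 4.0·n: H = (3.9265, 0.76324), T = (-3.9265, -0.76324). Equal radii place L and V the same way about Q: L = Q + 4.0·n = (10.948, -35.361), V = Q − 4.0·n = (3.0953, -36.887). So V.x = 3.0953.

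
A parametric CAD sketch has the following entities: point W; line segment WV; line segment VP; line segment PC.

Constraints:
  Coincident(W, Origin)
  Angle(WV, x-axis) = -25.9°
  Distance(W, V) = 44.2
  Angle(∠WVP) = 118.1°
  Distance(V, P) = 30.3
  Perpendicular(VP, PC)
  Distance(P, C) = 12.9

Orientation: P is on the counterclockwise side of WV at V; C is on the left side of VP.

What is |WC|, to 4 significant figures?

57.39

W is at the origin; WV runs at -25.9° with length 44.2, so V = 44.2·(cos -25.9°, sin -25.9°) = (39.76, -19.31). ∠WVP = 118.1°, so VP runs at -25.9° + (180° − 118.1°) = 36.00° from the x-axis; with |VP| = 30.3, P = V + 30.3·(cos 36.00°, sin 36.00°) = (64.27, -1.497). VP ⟂ PC; with |PC| = 12.9 on the left of VP, C = P + 12.9·(-0.5878, 0.8090) = (56.69, 8.940). Then |WC| = |C − W| = 57.39.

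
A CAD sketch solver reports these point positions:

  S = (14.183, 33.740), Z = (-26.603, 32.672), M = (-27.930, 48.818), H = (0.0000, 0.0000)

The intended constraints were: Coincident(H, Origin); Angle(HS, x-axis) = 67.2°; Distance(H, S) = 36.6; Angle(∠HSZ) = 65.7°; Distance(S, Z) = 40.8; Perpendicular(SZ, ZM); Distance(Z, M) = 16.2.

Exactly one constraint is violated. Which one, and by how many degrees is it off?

Perpendicular(SZ, ZM) — off by 3.20°.

H = (0.00, 0.00) ✓; HS at 67.20° ✓; |HS| = 36.60 ✓; ∠HSZ = 65.70° ✓; |SZ| = 40.80 ✓; ∠(SZ, ZM) = 86.80° ✗; |ZM| = 16.20 ✓.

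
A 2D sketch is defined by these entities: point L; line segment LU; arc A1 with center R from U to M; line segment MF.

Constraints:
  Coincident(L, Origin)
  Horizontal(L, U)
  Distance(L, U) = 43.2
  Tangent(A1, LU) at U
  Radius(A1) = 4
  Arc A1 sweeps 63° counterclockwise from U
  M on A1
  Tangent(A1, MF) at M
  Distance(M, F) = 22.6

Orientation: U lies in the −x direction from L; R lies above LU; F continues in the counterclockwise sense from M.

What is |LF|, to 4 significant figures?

36.89

L is at the origin; LU is horizontal with |LU| = 43.2 and U on the −x side, so U = (-43.20, 0.000). A1 meets LU tangentially, so RU is at right angles to LU, so R = U + (0, 4) = (-43.20, 4.000). On A1, U sits at bearing -90° from R; a 63° counterclockwise sweep puts M at bearing -27°, so M = R + 4.0·(cos -27°, sin -27°) = (-39.64, 2.184). Tangency of A1 to MF means the radius RM is perpendicular to MF, so MF runs along (−sin -27°, cos -27°); with |MF| = 22.6, F = (-29.38, 22.32). Then |LF| = |F − L| = 36.89.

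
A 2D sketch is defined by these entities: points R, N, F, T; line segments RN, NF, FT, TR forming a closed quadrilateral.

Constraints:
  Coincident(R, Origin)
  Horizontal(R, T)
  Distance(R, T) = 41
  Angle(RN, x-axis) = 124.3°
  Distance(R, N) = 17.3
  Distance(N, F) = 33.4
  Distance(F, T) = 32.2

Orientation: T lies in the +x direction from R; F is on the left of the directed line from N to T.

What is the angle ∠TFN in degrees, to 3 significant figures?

107°

R is at the origin; R and T share the same y with |RT| = 41.0 and T in +x, so T = (41.0, 0). RN runs at 124.3° with |RN| = 17.3, so N = (-9.75, 14.3). F is determined by |NF| = 33.4 and |FT| = 32.2 together: it lies at the intersection of circle(N, 33.4) and circle(T, 32.2). With |NT| = 52.7, the foot of the radical line on NT is 27.1 from N and the perpendicular offset is √(33.4² − 27.1²) = 19.5. Taking the left-of-NT solution: F = (21.6, 25.7).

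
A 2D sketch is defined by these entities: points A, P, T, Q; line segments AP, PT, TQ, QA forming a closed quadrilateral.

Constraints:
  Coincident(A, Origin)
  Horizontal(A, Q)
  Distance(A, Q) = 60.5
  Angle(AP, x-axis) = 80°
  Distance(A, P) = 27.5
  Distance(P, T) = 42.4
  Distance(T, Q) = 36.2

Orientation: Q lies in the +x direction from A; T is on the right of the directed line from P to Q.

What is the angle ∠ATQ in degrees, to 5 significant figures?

143.32°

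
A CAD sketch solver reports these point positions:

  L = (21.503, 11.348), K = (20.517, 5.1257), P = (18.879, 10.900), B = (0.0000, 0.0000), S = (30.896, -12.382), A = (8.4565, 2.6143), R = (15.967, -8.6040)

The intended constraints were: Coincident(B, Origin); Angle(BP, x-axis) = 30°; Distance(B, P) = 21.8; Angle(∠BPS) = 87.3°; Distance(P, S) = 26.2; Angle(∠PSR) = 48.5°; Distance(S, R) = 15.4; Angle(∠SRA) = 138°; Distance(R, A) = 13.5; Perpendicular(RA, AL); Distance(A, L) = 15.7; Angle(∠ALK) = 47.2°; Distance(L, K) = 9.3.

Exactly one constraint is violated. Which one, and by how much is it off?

Distance(L, K) = 9.3 — off by 3.00.

B = (0.00, 0.00) ✓; BP at 30.00° ✓; |BP| = 21.80 ✓; ∠BPS = 87.30° ✓; |PS| = 26.20 ✓; ∠PSR = 48.50° ✓; |SR| = 15.40 ✓; ∠SRA = 138.0° ✓; |RA| = 13.50 ✓; ∠(RA, AL) = 90.00° ✓; |AL| = 15.70 ✓; ∠ALK = 47.20° ✓; |LK| = 6.300 ✗.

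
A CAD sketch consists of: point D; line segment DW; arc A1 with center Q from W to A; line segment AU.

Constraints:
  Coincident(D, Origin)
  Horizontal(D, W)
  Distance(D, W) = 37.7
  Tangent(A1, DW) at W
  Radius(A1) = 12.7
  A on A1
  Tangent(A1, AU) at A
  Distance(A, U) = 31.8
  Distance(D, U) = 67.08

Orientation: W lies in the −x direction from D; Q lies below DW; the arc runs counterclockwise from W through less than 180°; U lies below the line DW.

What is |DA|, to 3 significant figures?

52.0

D is at the origin; D and W share the same y with |DW| = 37.7 and W on the −x side, so W = (-37.7, 0.00). The tangent condition forces QW to be normal to DW, so Q = W + (0, -12.7) = (-37.7, -12.7). Since QA ⟂ AU (tangency), |QU| = √(12.7² + 31.8²) = 34.2 regardless of where A sits on A1. So U lies on both circle(D, 67.08) and circle(Q, 34.2); the below-DW intersection is U = (-50.1, -44.6). A is the foot of the tangent from U: A = (-50.4, -12.8).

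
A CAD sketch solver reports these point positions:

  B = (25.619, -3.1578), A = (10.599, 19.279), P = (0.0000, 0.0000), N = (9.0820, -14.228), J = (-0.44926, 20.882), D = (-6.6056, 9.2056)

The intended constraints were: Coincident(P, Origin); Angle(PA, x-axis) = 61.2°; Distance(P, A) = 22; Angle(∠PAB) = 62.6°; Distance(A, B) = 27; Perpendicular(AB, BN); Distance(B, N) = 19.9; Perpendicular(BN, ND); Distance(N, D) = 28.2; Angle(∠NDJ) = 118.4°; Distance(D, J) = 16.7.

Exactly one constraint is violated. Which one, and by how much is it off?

Distance(D, J) = 16.7 — off by 3.50.

P = (0.00, 0.00) ✓; PA at 61.20° ✓; |PA| = 22.00 ✓; ∠PAB = 62.60° ✓; |AB| = 27.00 ✓; ∠(AB, BN) = 90.00° ✓; |BN| = 19.90 ✓; ∠(BN, ND) = 90.00° ✓; |ND| = 28.20 ✓; ∠NDJ = 118.4° ✓; |DJ| = 13.20 ✗.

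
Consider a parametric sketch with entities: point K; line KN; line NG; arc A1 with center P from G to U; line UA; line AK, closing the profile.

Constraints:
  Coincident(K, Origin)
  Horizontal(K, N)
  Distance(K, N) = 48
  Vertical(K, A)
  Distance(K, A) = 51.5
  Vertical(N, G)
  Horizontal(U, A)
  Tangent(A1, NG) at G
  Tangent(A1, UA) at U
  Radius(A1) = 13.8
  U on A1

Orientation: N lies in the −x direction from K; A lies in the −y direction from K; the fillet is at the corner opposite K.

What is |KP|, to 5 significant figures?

50.901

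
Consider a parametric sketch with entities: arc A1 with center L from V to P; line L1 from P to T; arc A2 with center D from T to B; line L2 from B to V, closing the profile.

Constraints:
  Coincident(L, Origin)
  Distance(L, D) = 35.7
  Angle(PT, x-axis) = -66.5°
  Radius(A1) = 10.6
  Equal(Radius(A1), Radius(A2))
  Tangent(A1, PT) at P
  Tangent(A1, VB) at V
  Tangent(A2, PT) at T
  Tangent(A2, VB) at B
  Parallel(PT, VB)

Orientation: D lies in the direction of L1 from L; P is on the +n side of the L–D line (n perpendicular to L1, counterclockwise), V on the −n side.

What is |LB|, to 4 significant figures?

37.24

Tangency of A1 to both parallel lines with radius 10.6 puts P and V at L ± 10.6·n: P = (9.721, 4.227), V = (-9.721, -4.227). Equal radii place T and B the same way about D: T = D + 10.6·n = (23.96, -28.51), B = D − 10.6·n = (4.515, -36.97). Then |LB| = |B − L| = 37.24.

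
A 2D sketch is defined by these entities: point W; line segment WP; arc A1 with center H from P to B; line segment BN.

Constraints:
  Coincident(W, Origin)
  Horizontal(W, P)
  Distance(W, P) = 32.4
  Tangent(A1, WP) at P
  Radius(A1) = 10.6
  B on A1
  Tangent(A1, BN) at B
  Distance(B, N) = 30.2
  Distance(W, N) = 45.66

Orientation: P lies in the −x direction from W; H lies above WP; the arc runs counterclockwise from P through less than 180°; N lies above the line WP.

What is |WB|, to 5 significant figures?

24.128

Checks: |HB| = 10.60 ✓; ∠(HB, BN) = 90.00° ✓; |BN| = 30.20 ✓; |WN| = 45.66 ✓.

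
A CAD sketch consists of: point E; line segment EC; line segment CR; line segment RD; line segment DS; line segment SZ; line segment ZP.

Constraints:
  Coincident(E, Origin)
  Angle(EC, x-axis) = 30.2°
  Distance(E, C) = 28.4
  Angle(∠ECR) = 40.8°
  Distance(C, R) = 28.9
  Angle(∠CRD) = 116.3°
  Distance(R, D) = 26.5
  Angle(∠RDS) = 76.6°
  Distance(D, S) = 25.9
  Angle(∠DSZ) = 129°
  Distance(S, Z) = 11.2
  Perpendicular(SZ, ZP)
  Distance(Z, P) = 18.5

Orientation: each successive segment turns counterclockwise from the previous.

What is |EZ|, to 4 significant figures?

15.46

E is at the origin; EC runs at 30.2° with length 28.4, so C = (24.55, 14.29). ∠ECR = 40.8° gives CR at 169.4° from the x-axis; with |CR| = 28.9, R = (-3.861, 19.60). ∠CRD = 116.3° gives RD at -126.9° from the x-axis; with |RD| = 26.5, D = (-19.77, -1.590). ∠RDS = 76.6° gives DS at -23.50° from the x-axis; with |DS| = 25.9, S = (3.979, -11.92). ∠DSZ = 129.0° gives SZ at 27.50° from the x-axis; with |SZ| = 11.2, Z = (13.91, -6.746). Then |EZ| = |Z − E| = 15.46.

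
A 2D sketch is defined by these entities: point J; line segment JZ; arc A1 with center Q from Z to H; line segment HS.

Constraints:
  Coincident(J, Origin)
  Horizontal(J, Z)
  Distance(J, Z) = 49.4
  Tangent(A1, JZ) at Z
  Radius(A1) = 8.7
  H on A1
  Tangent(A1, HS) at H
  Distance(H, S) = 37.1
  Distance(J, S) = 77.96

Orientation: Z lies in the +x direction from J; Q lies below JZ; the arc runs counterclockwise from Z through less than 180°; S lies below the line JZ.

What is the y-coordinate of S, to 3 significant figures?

-43.6

Checks: J.y = 0.00, Z.y = 0.00 ✓; |QH| = 8.700 ✓; ∠(QH, HS) = 90.00° ✓; |HS| = 37.10 ✓; |JS| = 77.96 ✓.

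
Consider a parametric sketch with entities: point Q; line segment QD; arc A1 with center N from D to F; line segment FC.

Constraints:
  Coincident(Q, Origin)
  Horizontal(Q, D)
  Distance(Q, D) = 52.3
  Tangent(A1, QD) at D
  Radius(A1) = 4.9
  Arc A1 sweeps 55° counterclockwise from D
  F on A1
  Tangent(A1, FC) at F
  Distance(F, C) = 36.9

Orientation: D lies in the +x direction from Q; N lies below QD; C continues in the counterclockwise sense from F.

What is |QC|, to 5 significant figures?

42.189

On A1, D sits at bearing 90° from N; a 55° counterclockwise sweep puts F at bearing 145°, so F = N + 4.9·(cos 145°, sin 145°) = (48.286, -2.0895). The tangent condition forces NF to be normal to FC, so FC runs along (−sin 145°, cos 145°); with |FC| = 36.9, C = (27.121, -32.316). Then |QC| = |C − Q| = 42.189.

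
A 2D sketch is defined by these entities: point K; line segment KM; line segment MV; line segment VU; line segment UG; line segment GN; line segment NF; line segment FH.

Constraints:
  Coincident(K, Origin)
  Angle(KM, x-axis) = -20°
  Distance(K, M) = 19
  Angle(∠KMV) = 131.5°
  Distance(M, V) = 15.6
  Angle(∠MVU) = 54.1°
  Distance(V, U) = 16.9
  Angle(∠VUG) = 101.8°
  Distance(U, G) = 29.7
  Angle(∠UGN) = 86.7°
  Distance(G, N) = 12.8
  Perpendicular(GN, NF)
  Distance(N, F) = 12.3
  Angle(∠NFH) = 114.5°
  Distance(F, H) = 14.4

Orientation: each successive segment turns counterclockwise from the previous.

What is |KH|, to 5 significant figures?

8.2763

GN ⟂ NF, so NF runs at 55.900°; with |NF| = 12.3, F = (15.779, -12.338). ∠NFH = 114.5° gives FH at 121.40° from the x-axis; with |FH| = 14.4, H = (8.2762, -0.046477). Then |KH| = |H − K| = 8.2763.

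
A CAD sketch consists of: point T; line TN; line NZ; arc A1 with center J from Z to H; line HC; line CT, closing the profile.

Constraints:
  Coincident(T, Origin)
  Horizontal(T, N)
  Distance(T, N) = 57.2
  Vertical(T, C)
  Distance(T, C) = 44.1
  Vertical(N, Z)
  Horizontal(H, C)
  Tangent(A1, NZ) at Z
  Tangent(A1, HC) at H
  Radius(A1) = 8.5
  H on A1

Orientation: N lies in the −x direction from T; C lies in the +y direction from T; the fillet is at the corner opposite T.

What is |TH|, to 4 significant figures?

65.70

T is at the origin; T and N share the same y with |TN| = 57.2 and N on the −x side, so N = (-57.20, 0.000). T and C share the same x with |TC| = 44.1 and C on the +y side, so C = (0.000, 44.10). The virtual corner opposite T is at (-57.20, 44.10). A1 meets NZ tangentially, so JZ is at right angles to NZ and the tangent condition forces JH to be normal to HC, with radius 8.5, so the center J sits 8.5 in from both sides at J = (-48.70, 35.60). That places the tangent points at Z = (-57.20, 35.60) on NZ and H = (-48.70, 44.10) on HC. Then |TH| = |H − T| = 65.70.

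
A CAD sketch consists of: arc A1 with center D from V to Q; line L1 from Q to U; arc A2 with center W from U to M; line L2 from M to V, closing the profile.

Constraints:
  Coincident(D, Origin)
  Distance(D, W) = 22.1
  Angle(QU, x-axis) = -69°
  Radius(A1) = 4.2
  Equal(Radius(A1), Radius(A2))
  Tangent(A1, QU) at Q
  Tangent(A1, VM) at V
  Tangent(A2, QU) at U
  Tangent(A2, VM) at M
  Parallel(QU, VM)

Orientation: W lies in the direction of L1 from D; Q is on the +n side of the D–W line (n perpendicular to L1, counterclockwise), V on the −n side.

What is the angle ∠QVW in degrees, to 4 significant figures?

79.24°

The slot axis is L1's direction at -69.0°, so u = (cos -69.0°, sin -69.0°) = (0.3584, -0.9336) and n = (−sin -69.0°, cos -69.0°) = (0.9336, 0.3584). D is at the origin and W lies 22.1 along u from D, so W = 22.1·u = (7.920, -20.63). Tangency of A1 to both parallel lines with radius 4.2 puts Q and V at D ± 4.2·n: Q = (3.921, 1.505), V = (-3.921, -1.505). Then cos ∠QVW = VQ·VW / (|VQ||VW|), giving 79.24°.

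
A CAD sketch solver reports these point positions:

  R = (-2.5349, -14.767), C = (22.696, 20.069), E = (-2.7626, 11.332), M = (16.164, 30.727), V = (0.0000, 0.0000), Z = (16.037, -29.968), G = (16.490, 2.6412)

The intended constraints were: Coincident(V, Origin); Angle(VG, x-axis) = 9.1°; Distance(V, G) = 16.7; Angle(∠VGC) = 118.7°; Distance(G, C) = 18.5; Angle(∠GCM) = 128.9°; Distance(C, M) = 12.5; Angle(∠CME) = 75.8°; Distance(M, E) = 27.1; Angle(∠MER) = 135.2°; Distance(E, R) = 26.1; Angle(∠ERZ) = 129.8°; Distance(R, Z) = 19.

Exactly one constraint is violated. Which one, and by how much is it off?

Distance(R, Z) = 19 — off by 5.00.

V = (0.00, 0.00) ✓; VG at 9.100° ✓; |VG| = 16.70 ✓; ∠VGC = 118.7° ✓; |GC| = 18.50 ✓; ∠GCM = 128.9° ✓; |CM| = 12.50 ✓; ∠CME = 75.80° ✓; |ME| = 27.10 ✓; ∠MER = 135.2° ✓; |ER| = 26.10 ✓; ∠ERZ = 129.8° ✓; |RZ| = 24.00 ✗.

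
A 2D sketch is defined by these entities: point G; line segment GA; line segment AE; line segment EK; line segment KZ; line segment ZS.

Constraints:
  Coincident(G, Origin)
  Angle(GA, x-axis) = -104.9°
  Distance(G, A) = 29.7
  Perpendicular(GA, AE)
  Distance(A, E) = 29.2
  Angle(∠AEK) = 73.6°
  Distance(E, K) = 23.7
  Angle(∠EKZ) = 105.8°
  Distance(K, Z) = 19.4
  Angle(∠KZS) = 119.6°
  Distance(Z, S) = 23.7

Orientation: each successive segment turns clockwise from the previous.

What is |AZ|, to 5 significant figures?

22.746

G is at the origin; GA runs at -104.9° with length 29.7, so A = (-7.6368, -28.701). GA is perpendicular to AE, so AE runs at 165.10°; with |AE| = 29.2, E = (-35.855, -21.193). ∠AEK = 73.6° gives EK at 58.700° from the x-axis; with |EK| = 23.7, K = (-23.542, -0.94242). ∠EKZ = 105.8° gives KZ at -15.500° from the x-axis; with |KZ| = 19.4, Z = (-4.8480, -6.1268). Then |AZ| = |Z − A| = 22.746.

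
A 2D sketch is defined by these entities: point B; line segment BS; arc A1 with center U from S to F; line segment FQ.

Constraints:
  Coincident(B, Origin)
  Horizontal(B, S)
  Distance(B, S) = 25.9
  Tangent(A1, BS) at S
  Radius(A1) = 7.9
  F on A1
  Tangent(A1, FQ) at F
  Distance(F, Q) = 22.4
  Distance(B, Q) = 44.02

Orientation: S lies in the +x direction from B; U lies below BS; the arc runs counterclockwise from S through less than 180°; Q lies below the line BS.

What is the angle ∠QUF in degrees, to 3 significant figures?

70.6°

Checks: |UF| = 7.900 ✓; ∠(UF, FQ) = 90.00° ✓; |FQ| = 22.40 ✓; |BQ| = 44.02 ✓.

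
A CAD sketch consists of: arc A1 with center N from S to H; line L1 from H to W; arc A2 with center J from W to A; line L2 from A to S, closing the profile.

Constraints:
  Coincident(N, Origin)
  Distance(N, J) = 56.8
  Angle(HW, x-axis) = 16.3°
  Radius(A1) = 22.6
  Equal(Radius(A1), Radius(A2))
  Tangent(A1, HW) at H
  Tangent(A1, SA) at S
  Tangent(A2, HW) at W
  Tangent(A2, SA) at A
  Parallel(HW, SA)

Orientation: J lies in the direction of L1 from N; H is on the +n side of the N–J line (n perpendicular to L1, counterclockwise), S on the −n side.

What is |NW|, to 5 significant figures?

61.131

The slot axis is L1's direction at 16.3°, so u = (cos 16.3°, sin 16.3°) = (0.95981, 0.28067) and n = (−sin 16.3°, cos 16.3°) = (-0.28067, 0.95981). N is at the origin and J lies 56.8 along u from N, so J = 56.8·u = (54.517, 15.942). Tangency of A1 to both parallel lines with radius 22.6 puts H and S at N ± 22.6·n: H = (-6.3431, 21.692), S = (6.3431, -21.692). Equal radii place W and A the same way about J: W = J + 22.6·n = (48.174, 37.633), A = J − 22.6·n = (60.860, -5.7497). Then |NW| = |W − N| = 61.131.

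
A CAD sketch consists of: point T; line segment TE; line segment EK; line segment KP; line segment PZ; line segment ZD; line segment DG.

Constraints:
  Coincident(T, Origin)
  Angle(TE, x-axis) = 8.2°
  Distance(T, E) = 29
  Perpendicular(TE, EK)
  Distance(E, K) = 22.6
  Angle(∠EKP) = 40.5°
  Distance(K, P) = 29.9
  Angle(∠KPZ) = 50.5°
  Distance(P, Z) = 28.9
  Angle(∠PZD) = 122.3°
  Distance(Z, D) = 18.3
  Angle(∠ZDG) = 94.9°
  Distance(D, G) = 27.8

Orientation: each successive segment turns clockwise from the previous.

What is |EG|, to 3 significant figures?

31.9

T is at the origin; TE runs at 8.2° with length 29.0, so E = (28.7, 4.14). TE ⟂ EK, so EK runs at -81.8°; with |EK| = 22.6, K = (31.9, -18.2). ∠EKP = 40.5° gives KP at 139° from the x-axis; with |KP| = 29.9, P = (9.46, 1.50). ∠KPZ = 50.5° gives PZ at 9.20° from the x-axis; with |PZ| = 28.9, Z = (38.0, 6.12). ∠PZD = 122.3° gives ZD at -48.5° from the x-axis; with |ZD| = 18.3, D = (50.1, -7.58). ∠ZDG = 94.9° gives DG at -134° from the x-axis; with |DG| = 27.8, G = (30.9, -27.7). Then |EG| = |G − E| = 31.9.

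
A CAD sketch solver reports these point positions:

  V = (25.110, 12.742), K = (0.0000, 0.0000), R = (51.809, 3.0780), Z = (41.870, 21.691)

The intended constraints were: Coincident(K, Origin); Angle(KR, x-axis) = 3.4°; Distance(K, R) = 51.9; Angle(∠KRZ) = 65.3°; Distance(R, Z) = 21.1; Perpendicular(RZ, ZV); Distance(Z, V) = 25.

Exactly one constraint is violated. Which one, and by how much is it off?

Distance(Z, V) = 25 — off by 6.00.

K = (0.00, 0.00) ✓; KR at 3.400° ✓; |KR| = 51.90 ✓; ∠KRZ = 65.30° ✓; |RZ| = 21.10 ✓; ∠(RZ, ZV) = 90.00° ✓; |ZV| = 19.00 ✗.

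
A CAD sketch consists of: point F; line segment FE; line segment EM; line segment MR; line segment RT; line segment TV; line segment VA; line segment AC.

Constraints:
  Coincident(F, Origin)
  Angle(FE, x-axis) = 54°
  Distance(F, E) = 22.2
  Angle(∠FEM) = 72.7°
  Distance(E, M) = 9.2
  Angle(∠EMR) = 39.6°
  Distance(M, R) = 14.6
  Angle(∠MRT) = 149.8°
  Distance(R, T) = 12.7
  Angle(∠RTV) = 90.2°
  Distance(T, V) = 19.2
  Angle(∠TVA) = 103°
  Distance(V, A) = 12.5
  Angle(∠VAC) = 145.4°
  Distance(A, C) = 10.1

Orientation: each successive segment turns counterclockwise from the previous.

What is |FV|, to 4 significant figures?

37.69

∠MRT = 149.8° gives RT at -28.10° from the x-axis; with |RT| = 12.7, T = (23.21, 2.506). ∠RTV = 90.2° gives TV at 61.70° from the x-axis; with |TV| = 19.2, V = (32.31, 19.41). Then |FV| = |V − F| = 37.69.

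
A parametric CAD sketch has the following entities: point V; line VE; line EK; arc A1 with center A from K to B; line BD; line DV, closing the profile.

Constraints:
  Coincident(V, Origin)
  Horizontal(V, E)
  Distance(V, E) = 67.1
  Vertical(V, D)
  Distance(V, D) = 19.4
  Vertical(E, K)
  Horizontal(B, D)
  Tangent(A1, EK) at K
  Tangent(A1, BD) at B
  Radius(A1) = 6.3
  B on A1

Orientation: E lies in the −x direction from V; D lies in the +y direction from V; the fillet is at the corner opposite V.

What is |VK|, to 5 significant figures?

68.367

The virtual corner opposite V is at (-67.100, 19.400). The tangent condition forces AK to be normal to EK and A1 meets BD tangentially, so AB is at right angles to BD, with radius 6.3, so the center A sits 6.3 in from both sides at A = (-60.800, 13.100). That places the tangent points at K = (-67.100, 13.100) on EK and B = (-60.800, 19.400) on BD. Then |VK| = |K − V| = 68.367.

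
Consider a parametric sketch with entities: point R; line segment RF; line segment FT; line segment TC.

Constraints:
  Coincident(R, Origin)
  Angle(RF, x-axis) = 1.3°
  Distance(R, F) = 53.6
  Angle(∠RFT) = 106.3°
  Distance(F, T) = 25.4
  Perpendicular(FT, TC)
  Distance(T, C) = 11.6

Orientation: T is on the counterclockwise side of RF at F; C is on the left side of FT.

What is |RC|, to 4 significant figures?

56.77

R is at the origin; RF runs at 1.3° with length 53.6, so F = 53.6·(cos 1.3°, sin 1.3°) = (53.59, 1.216). ∠RFT = 106.3°, so FT runs at 1.3° + (180° − 106.3°) = 75.00° from the x-axis; with |FT| = 25.4, T = F + 25.4·(cos 75.00°, sin 75.00°) = (60.16, 25.75). The perpendicularity gives TC at right angles to FT; with |TC| = 11.6 on the left of FT, C = T + 11.6·(-0.9659, 0.2588) = (48.96, 28.75). Then |RC| = |C − R| = 56.77.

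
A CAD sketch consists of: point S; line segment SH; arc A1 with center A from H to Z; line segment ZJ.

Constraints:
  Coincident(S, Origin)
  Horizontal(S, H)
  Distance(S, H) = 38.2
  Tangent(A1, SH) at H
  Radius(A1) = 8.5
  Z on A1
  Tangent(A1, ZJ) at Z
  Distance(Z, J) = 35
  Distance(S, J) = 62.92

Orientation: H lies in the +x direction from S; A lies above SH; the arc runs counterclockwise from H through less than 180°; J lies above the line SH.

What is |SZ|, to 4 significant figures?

47.53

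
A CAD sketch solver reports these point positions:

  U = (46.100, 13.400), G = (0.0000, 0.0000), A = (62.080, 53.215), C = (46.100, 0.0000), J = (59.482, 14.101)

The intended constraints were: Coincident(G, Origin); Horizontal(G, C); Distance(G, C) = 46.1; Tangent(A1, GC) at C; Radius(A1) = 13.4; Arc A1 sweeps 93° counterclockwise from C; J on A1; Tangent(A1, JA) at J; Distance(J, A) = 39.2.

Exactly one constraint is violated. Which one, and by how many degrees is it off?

Tangent(A1, JA) at J — off by 6.80°.

G = (0.00, 0.00) ✓; G.y = 0.00, C.y = 0.00 ✓; |GC| = 46.10 ✓; ∠(UC, CG) = 90.00° ✓; |UC| = 13.40 ✓; bearing(U→J) − bearing(U→C) = 93.00° ✓; |UJ| = 13.40 ✓; ∠(UJ, JA) = 96.80° ✗; |JA| = 39.20 ✓.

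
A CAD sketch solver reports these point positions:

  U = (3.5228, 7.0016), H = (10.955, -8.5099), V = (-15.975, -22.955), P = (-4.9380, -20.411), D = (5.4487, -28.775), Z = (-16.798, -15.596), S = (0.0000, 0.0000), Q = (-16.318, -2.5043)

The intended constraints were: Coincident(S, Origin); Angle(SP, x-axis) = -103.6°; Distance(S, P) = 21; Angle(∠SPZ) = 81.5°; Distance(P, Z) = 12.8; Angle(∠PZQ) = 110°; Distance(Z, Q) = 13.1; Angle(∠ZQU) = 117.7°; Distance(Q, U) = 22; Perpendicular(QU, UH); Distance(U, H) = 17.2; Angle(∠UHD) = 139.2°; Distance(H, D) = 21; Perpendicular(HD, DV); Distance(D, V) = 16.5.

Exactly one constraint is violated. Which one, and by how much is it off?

Distance(D, V) = 16.5 — off by 5.70.

S = (0.00, 0.00) ✓; SP at -103.6° ✓; |SP| = 21.00 ✓; ∠SPZ = 81.50° ✓; |PZ| = 12.80 ✓; ∠PZQ = 110.0° ✓; |ZQ| = 13.10 ✓; ∠ZQU = 117.7° ✓; |QU| = 22.00 ✓; ∠(QU, UH) = 90.00° ✓; |UH| = 17.20 ✓; ∠UHD = 139.2° ✓; |HD| = 21.00 ✓; ∠(HD, DV) = 90.00° ✓; |DV| = 22.20 ✗.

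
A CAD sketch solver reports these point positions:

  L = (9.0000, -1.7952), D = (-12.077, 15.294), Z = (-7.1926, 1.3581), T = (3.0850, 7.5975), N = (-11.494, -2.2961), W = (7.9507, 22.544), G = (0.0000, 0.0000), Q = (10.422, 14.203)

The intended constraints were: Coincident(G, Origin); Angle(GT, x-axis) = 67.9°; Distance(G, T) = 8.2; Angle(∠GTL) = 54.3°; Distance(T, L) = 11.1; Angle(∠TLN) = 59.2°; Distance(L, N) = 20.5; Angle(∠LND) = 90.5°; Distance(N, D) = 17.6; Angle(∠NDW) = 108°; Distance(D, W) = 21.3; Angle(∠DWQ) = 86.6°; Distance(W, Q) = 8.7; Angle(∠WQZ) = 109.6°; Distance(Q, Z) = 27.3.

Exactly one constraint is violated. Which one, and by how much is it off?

Distance(Q, Z) = 27.3 — off by 5.50.

G = (0.00, 0.00) ✓; GT at 67.90° ✓; |GT| = 8.200 ✓; ∠GTL = 54.30° ✓; |TL| = 11.10 ✓; ∠TLN = 59.20° ✓; |LN| = 20.50 ✓; ∠LND = 90.50° ✓; |ND| = 17.60 ✓; ∠NDW = 108.0° ✓; |DW| = 21.30 ✓; ∠DWQ = 86.60° ✓; |WQ| = 8.699 ✓; ∠WQZ = 109.6° ✓; |QZ| = 21.80 ✗.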